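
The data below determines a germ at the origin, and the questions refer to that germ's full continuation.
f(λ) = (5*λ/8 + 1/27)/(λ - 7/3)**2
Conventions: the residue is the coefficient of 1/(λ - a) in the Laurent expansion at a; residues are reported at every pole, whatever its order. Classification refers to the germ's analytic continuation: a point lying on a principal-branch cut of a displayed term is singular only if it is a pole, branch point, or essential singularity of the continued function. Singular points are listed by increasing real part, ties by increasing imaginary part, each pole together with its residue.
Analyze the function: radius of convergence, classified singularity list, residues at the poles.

Denominator factor (λ - 7/3)^2: pole of order 2 at 7/3, modulus 7/3.
The radius of convergence is the smallest modulus among the singular points: 7/3.
At the order-2 pole 7/3 set g(λ) = (λ - (7/3))^2*f(λ) = 5*λ/8 + 1/27.
Order-2 pole: residue = g'(a); g'(7/3) = 5/8, so the residue is 5/8.

Radius of convergence at 0: 7/3.
At 7/3: a pole of order 2; residue 5/8.


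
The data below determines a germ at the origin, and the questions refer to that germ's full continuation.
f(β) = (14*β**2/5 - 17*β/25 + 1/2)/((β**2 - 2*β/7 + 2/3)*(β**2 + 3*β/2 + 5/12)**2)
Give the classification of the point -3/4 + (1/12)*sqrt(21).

The point is a pole of order 2.

The denominator factor β**2 + 3*β/2 + 5/12 vanishes at -3/4 + (1/12)*sqrt(21) and appears to the power 2; the numerator there equals 449/150 - (61/150)*sqrt(21), nonzero, and no other factor vanishes.
Hence a pole whose order is the multiplicity, 2.


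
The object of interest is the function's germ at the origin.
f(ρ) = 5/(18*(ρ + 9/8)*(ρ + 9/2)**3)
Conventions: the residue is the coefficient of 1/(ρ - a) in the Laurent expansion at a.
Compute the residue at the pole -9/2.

At the order-3 pole -9/2 set g(ρ) = (ρ - (-9/2))^3*f(ρ) = 5/(18*(ρ + 9/8)).
Order-3 pole: residue = g''(a)/2; g''(-9/2) = -2560/177147, so the residue is -1280/177147.

The residue is -1280/177147.


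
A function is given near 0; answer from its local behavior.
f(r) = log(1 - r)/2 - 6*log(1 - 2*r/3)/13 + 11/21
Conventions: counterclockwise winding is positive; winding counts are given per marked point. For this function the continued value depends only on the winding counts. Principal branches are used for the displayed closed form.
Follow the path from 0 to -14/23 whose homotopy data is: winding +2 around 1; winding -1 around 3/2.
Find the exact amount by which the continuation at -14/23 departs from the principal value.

Continued minus principal equals (38/13)*pi*i.

The rational part is single-valued and drops out of the difference; each branch term changes only by its own monodromy.
(-6/13)*log(1 - r/(3/2)): each positive loop around 3/2 adds 2*pi*i to the log, so winding -1 contributes (-6/13)*(-1)*2*pi*i = (12/13)*pi*i.
(1/2)*log(1 - r/(1)): each positive loop around 1 adds 2*pi*i to the log, so winding +2 contributes (1/2)*(2)*2*pi*i = (2)*pi*i.
Summing the contributions at r = -14/23 gives (38/13)*pi*i.


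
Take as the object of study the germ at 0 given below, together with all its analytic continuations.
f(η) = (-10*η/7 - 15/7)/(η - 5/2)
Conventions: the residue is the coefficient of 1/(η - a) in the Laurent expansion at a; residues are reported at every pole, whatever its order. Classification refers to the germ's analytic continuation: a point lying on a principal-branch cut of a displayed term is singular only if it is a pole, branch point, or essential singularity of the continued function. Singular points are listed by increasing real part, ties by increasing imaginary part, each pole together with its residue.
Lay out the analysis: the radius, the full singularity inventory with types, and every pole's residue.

Denominator factor (η - 5/2): pole of order 1 at 5/2, modulus 5/2.
The radius of convergence is the smallest modulus among the singular points: 5/2.
At the order-1 pole 5/2 set g(η) = (η - (5/2))*f(η) = -10*η/7 - 15/7.
Simple pole: residue = g(a) at a = 5/2, which is -40/7.

Radius of convergence at 0: 5/2.
At 5/2: a pole of order 1; residue -40/7.


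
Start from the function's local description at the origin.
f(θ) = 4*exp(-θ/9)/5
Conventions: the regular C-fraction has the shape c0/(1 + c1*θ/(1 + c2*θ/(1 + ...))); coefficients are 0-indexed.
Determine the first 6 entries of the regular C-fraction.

Taylor coefficients (expand at 0): a_0 = 4/5, a_1 = -4/45, a_2 = 2/405, a_3 = -2/10935, a_4 = 1/196830, a_5 = -1/8857350.
c0 = a_0 = 4/5. Peel one level at a time: if S = 1 + c*θ/S' with S'(0) = 1, then c is the θ-coefficient of S and S' = c*θ/(S - 1).
S_1 = c0/f = 1 + (1/9)*θ + (1/162)*θ^2 + ...; c1 = 1/9.
S_2 = c1*θ/(S_1 - 1) = 1 + (-1/18)*θ + (1/972)*θ^2 + ...; c2 = -1/18.
S_3 = c2*θ/(S_2 - 1) = 1 + (1/54)*θ + (1/2916)*θ^2 + ...; c3 = 1/54.
S_4 = c3*θ/(S_3 - 1) = 1 + (-1/54)*θ + (1/4860)*θ^2 + ...; c4 = -1/54.
S_5 = c4*θ/(S_4 - 1) = 1 + (1/90)*θ + ...; c5 = 1/90.

The regular C-fraction coefficients are [4/5, 1/9, -1/18, 1/54, -1/54, 1/90].


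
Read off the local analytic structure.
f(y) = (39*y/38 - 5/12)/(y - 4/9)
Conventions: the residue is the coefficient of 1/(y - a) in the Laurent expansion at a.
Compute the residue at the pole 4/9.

At the order-1 pole 4/9 set g(y) = (y - (4/9))*f(y) = 39*y/38 - 5/12.
Simple pole: residue = g(a) at a = 4/9, which is 3/76.

The residue is 3/76.


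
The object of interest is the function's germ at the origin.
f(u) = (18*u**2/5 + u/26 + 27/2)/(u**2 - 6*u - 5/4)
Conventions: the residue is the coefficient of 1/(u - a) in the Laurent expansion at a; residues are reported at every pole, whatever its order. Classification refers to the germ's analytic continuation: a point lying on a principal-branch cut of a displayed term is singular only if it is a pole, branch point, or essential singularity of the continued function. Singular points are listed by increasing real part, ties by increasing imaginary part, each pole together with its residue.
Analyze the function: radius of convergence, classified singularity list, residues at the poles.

Denominator factor (u**2 - 6*u - 5/4): discriminant 41, real irrational roots 3 + (1/2)*sqrt(41) and 3 - (1/2)*sqrt(41); poles of order 1, moduli 3 + (1/2)*sqrt(41) and -3 + (1/2)*sqrt(41).
The radius of convergence is the smallest modulus among the singular points: -3 + (1/2)*sqrt(41).
The factor u**2 - 6*u - 5/4 splits as (u - a)(u - a') with a = 3 - (1/2)*sqrt(41), a' = 3 + (1/2)*sqrt(41). At the order-1 pole a set g(u) = (u - a)*f(u) = [18*u**2/5 + u/26 + 27/2] / (u - a').
Simple pole: residue = g(a) at a = 3 - (1/2)*sqrt(41), which is 2813/260 - (10779/5330)*sqrt(41).
The factor u**2 - 6*u - 5/4 splits as (u - a)(u - a') with a = 3 + (1/2)*sqrt(41), a' = 3 - (1/2)*sqrt(41). At the order-1 pole a set g(u) = (u - a)*f(u) = [18*u**2/5 + u/26 + 27/2] / (u - a').
Simple pole: residue = g(a) at a = 3 + (1/2)*sqrt(41), which is 2813/260 + (10779/5330)*sqrt(41).
List the singular points by increasing real part (a conjugate pair: the negative imaginary part first).

Radius of convergence at 0: -3 + (1/2)*sqrt(41).
At 3 - (1/2)*sqrt(41): a pole of order 1; residue 2813/260 - (10779/5330)*sqrt(41).
At 3 + (1/2)*sqrt(41): a pole of order 1; residue 2813/260 + (10779/5330)*sqrt(41).


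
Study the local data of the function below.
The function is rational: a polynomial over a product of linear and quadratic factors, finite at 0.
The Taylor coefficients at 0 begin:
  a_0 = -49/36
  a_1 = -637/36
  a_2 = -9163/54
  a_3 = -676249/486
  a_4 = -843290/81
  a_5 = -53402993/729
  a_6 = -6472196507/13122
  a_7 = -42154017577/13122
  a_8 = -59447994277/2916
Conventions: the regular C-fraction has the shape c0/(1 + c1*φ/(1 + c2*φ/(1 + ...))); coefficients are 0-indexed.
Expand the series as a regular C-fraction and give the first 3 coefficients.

The regular C-fraction coefficients are [-49/36, -13, 133/39].

Taylor coefficients (read off): a_0 = -49/36, a_1 = -637/36, a_2 = -9163/54.
c0 = a_0 = -49/36. Peel one level at a time: if S = 1 + c*φ/S' with S'(0) = 1, then c is the φ-coefficient of S and S' = c*φ/(S - 1).
S_1 = c0/f = 1 + (-13)*φ + (133/3)*φ^2 + ...; c1 = -13.
S_2 = c1*φ/(S_1 - 1) = 1 + (133/39)*φ + ...; c2 = 133/39.


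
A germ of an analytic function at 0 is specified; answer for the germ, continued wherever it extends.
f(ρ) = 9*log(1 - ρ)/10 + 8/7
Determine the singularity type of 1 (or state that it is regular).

The point is a logarithmic branch point.

The term (9/10)*log(1 - ρ/(1)) has argument 1 - 1/(1) = 0 at 1: a logarithmic (infinitely-sheeted) branch point; the remaining terms are analytic or single-valued there.


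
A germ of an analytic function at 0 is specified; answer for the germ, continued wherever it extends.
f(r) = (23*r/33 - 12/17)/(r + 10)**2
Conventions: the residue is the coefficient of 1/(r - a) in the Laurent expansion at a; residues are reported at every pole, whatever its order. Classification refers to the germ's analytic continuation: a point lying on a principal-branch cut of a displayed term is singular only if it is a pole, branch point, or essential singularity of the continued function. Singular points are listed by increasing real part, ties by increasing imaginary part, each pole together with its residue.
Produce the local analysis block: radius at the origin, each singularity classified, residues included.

Radius of convergence at 0: 10.
At -10: a pole of order 2; residue 23/33.

Denominator factor (r + 10)^2: pole of order 2 at -10, modulus 10.
The radius of convergence is the smallest modulus among the singular points: 10.
At the order-2 pole -10 set g(r) = (r - (-10))^2*f(r) = 23*r/33 - 12/17.
Order-2 pole: residue = g'(a); g'(-10) = 23/33, so the residue is 23/33.


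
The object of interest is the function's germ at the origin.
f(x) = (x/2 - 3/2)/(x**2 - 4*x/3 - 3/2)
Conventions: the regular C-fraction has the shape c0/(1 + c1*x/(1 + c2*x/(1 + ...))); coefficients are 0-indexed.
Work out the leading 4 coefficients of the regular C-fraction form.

The regular C-fraction coefficients are [1, 11/9, 7/33, -6/11].

Taylor coefficients (expand at 0): a_0 = 1, a_1 = -11/9, a_2 = 142/81, a_3 = -1730/729.
c0 = a_0 = 1. Peel one level at a time: if S = 1 + c*x/S' with S'(0) = 1, then c is the x-coefficient of S and S' = c*x/(S - 1).
S_1 = c0/f = 1 + (11/9)*x + (-7/27)*x^2 + ...; c1 = 11/9.
S_2 = c1*x/(S_1 - 1) = 1 + (7/33)*x + (14/121)*x^2 + ...; c2 = 7/33.
S_3 = c2*x/(S_2 - 1) = 1 + (-6/11)*x + ...; c3 = -6/11.


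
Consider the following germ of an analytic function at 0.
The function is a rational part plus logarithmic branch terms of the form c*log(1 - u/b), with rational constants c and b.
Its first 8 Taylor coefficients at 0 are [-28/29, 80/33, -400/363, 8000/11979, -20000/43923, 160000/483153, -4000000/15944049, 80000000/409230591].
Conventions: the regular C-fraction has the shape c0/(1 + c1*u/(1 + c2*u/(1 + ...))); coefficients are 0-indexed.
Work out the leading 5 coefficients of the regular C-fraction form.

Taylor coefficients (read off): a_0 = -28/29, a_1 = 80/33, a_2 = -400/363, a_3 = 8000/11979, a_4 = -20000/43923.
c0 = a_0 = -28/29. Peel one level at a time: if S = 1 + c*u/S' with S'(0) = 1, then c is the u-coefficient of S and S' = c*u/(S - 1).
S_1 = c0/f = 1 + (580/231)*u + (275500/53361)*u^2 + ...; c1 = 580/231.
S_2 = c1*u/(S_1 - 1) = 1 + (-475/231)*u + (-25/363)*u^2 + ...; c2 = -475/231.
S_3 = c2*u/(S_2 - 1) = 1 + (-7/209)*u + (714/43681)*u^2 + ...; c3 = -7/209.
S_4 = c3*u/(S_3 - 1) = 1 + (102/209)*u + ...; c4 = 102/209.

The regular C-fraction coefficients are [-28/29, 580/231, -475/231, -7/209, 102/209].


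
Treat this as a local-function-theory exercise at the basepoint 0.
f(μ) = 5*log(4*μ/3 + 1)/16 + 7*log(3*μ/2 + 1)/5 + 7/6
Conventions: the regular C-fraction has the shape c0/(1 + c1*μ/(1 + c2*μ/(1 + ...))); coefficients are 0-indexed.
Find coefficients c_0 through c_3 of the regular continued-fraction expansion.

The regular C-fraction coefficients are [7/6, -151/70, 45874/15855, 15681365/249371064].

Taylor coefficients (expand at 0): a_0 = 7/6, a_1 = 151/60, a_2 = -667/360, a_3 = 5903/3240.
c0 = a_0 = 7/6. Peel one level at a time: if S = 1 + c*μ/S' with S'(0) = 1, then c is the μ-coefficient of S and S' = c*μ/(S - 1).
S_1 = c0/f = 1 + (-151/70)*μ + (22937/3675)*μ^2 + ...; c1 = -151/70.
S_2 = c1*μ/(S_1 - 1) = 1 + (45874/15855)*μ + (-448039/2462508)*μ^2 + ...; c2 = 45874/15855.
S_3 = c2*μ/(S_2 - 1) = 1 + (15681365/249371064)*μ + ...; c3 = 15681365/249371064.


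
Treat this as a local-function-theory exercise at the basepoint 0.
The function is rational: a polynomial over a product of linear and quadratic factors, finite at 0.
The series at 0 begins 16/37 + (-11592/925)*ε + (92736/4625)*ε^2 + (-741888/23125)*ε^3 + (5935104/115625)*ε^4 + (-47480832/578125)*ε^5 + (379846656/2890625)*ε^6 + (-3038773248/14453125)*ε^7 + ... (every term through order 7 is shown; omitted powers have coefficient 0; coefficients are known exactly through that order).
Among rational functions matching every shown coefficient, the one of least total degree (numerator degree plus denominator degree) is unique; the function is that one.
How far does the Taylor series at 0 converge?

No rational of total degree below 2 reproduces all 8 coefficients; solving the [1/1] Pade equations on them gives f(ε) = (10/37 - 37*ε/5)/(ε + 5/8), whose expansion matches every shown term.
Denominator factor (ε + 5/8): pole of order 1 at -5/8, modulus 5/8.
The radius of convergence is the smallest modulus among the singular points: 5/8.

The radius of convergence is 5/8.


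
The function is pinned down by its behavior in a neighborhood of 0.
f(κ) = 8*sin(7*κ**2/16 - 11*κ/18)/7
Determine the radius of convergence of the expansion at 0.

The radius of convergence is infinite.

The factor sin(7*κ**2/16 - 11*κ/18) is entire and contributes no finite singular point.
The polynomial part has no poles.
No finite singular points: the Taylor series at 0 converges everywhere.


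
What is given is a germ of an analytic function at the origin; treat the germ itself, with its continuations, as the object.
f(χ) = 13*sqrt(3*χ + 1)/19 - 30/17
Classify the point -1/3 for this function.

The point is an algebraic (square-root) branch point.

The term (13/19)*sqrt(1 - χ/(-1/3)) has argument 1 - -1/3/(-1/3) = 0 at -1/3: a square-root (algebraic, two-sheeted) branch point; the remaining terms are analytic or single-valued there.


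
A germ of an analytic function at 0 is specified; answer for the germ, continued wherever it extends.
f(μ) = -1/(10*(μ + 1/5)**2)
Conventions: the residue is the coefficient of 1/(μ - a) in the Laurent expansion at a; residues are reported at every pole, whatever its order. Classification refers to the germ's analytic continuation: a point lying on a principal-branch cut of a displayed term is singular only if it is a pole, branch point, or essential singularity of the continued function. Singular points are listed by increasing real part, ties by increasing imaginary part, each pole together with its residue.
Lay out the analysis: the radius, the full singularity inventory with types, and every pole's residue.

Radius of convergence at 0: 1/5.
At -1/5: a pole of order 2; residue 0.

Denominator factor (μ + 1/5)^2: pole of order 2 at -1/5, modulus 1/5.
The radius of convergence is the smallest modulus among the singular points: 1/5.
At the order-2 pole -1/5 set g(μ) = (μ - (-1/5))^2*f(μ) = -1/10.
Order-2 pole: residue = g'(a); g'(-1/5) = 0, so the residue is 0.


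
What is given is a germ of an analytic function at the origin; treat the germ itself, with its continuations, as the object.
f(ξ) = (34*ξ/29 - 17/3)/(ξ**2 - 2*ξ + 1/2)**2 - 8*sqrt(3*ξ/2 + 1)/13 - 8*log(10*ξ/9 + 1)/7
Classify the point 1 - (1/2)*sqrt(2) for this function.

The denominator factor ξ**2 - 2*ξ + 1/2 vanishes at 1 - (1/2)*sqrt(2) and appears to the power 2; the numerator there equals -391/87 - (17/29)*sqrt(2), nonzero, and no other factor vanishes.
The branch terms are analytic at this point.
Hence a pole whose order is the multiplicity, 2.

The point is a pole of order 2.


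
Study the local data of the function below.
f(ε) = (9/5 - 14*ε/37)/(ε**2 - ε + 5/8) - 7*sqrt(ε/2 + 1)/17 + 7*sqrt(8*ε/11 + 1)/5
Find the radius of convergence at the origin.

The radius of convergence is (1/4)*sqrt(10).

Denominator factor (ε**2 - ε + 5/8): discriminant -3/2, complex-conjugate roots (1/2) + ((1/4)*sqrt(6))*i and (1/2) - ((1/4)*sqrt(6))*i; poles of order 1, moduli (1/4)*sqrt(10) and (1/4)*sqrt(10).
Branch term (-7/17)*sqrt(1 - ε/(-2)): its argument vanishes at ε = -2, a square-root branch point, modulus 2.
Branch term (7/5)*sqrt(1 - ε/(-11/8)): its argument vanishes at ε = -11/8, a square-root branch point, modulus 11/8.
The radius of convergence is the smallest modulus among the singular points: (1/4)*sqrt(10).


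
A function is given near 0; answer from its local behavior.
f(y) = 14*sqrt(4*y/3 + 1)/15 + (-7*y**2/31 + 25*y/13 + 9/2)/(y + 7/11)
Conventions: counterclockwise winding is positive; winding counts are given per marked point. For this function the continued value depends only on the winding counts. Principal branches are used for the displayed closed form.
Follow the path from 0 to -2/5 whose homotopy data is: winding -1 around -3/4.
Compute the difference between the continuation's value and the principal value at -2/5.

The rational part is single-valued and drops out of the difference; each branch term changes only by its own monodromy.
(14/15)*sqrt(1 - y/(-3/4)): winding -1 is odd, the square root flips sign, contributing -2*(14/15)*sqrt(1 - (-2/5)/(-3/4)) = -2*(14/15)*sqrt(7/15) = -(28/225)*sqrt(105).
Summing the contributions at y = -2/5 gives -(28/225)*sqrt(105).

Continued minus principal equals -(28/225)*sqrt(105).


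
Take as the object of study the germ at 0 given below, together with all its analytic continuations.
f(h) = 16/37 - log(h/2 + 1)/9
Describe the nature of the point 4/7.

The point is a regular point.

There is no denominator, hence no pole anywhere.
Branch term log(1 - h/(-2)): argument at 4/7 is 9/7, nonzero, so 4/7 is not its branch point (a point on a principal cut is still regular for the continued germ).
So the germ continues analytically to 4/7.


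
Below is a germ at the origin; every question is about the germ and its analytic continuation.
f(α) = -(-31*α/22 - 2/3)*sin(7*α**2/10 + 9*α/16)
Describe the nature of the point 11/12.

The point is a regular point.

There is no denominator, hence no pole anywhere.
The factor -sin(7*α**2/10 + 9*α/16) is entire.
So the germ continues analytically to 11/12.


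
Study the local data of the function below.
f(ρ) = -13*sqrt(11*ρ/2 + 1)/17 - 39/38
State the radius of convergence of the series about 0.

Branch term (-13/17)*sqrt(1 - ρ/(-2/11)): its argument vanishes at ρ = -2/11, a square-root branch point, modulus 2/11.
The radius of convergence is the smallest modulus among the singular points: 2/11.

The radius of convergence is 2/11.


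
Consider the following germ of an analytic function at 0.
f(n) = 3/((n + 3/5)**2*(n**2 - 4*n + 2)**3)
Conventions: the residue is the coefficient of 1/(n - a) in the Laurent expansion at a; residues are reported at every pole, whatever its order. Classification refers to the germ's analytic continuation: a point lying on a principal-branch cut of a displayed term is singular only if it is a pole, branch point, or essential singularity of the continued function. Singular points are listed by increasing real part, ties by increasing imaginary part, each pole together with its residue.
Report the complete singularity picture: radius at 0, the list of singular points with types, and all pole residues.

Denominator factor (n**2 - 4*n + 2)^3: discriminant 8, real irrational roots 2 + sqrt(2) and 2 - sqrt(2); poles of order 3, moduli 2 + sqrt(2) and 2 - sqrt(2).
Denominator factor (n + 3/5)^2: pole of order 2 at -3/5, modulus 3/5.
The radius of convergence is the smallest modulus among the singular points: 2 - sqrt(2).
At the order-2 pole -3/5 set g(n) = (n - (-3/5))^2*f(n) = 3/(n**2 - 4*n + 2)**3.
Order-2 pole: residue = g'(a); g'(-3/5) = 18281250/200533921, so the residue is 18281250/200533921.
The factor n**2 - 4*n + 2 splits as (n - a)(n - a') with a = 2 - sqrt(2), a' = 2 + sqrt(2). At the order-3 pole a set g(n) = (n - a)^3*f(n) = [3/(n + 3/5)**2] / (n - a')^3.
Order-3 pole: residue = g''(a)/2; g''(2 - sqrt(2)) = -18281250/200533921 - (1046038275/12834170944)*sqrt(2), so the residue is -9140625/200533921 - (1046038275/25668341888)*sqrt(2).
The factor n**2 - 4*n + 2 splits as (n - a)(n - a') with a = 2 + sqrt(2), a' = 2 - sqrt(2). At the order-3 pole a set g(n) = (n - a)^3*f(n) = [3/(n + 3/5)**2] / (n - a')^3.
Order-3 pole: residue = g''(a)/2; g''(2 + sqrt(2)) = -18281250/200533921 + (1046038275/12834170944)*sqrt(2), so the residue is -9140625/200533921 + (1046038275/25668341888)*sqrt(2).
List the singular points by increasing real part (a conjugate pair: the negative imaginary part first).

Radius of convergence at 0: 2 - sqrt(2).
At -3/5: a pole of order 2; residue 18281250/200533921.
At 2 - sqrt(2): a pole of order 3; residue -9140625/200533921 - (1046038275/25668341888)*sqrt(2).
At 2 + sqrt(2): a pole of order 3; residue -9140625/200533921 + (1046038275/25668341888)*sqrt(2).


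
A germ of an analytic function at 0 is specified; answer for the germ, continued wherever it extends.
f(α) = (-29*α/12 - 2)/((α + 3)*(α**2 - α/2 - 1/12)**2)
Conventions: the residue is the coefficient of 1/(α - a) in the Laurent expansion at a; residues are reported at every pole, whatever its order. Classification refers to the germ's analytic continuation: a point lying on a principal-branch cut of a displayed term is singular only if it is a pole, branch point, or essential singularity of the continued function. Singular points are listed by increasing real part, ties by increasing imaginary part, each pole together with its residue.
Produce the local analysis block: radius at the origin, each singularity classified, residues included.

Denominator factor (α**2 - α/2 - 1/12)^2: discriminant 7/12, real irrational roots 1/4 + (1/12)*sqrt(21) and 1/4 - (1/12)*sqrt(21); poles of order 2, moduli 1/4 + (1/12)*sqrt(21) and -1/4 + (1/12)*sqrt(21).
Denominator factor (α + 3): pole of order 1 at -3, modulus 3.
The radius of convergence is the smallest modulus among the singular points: -1/4 + (1/12)*sqrt(21).
At the order-1 pole -3 set g(α) = (α - (-3))*f(α) = (-29*α/12 - 2)/(α**2 - α/2 - 1/12)**2.
Simple pole: residue = g(a) at a = -3, which is 756/15625.
The factor α**2 - α/2 - 1/12 splits as (α - a)(α - a') with a = 1/4 - (1/12)*sqrt(21), a' = 1/4 + (1/12)*sqrt(21). At the order-2 pole a set g(α) = (α - a)^2*f(α) = [(-29*α/12 - 2)/(α + 3)] / (α - a')^2.
Order-2 pole: residue = g'(a); g'(1/4 - (1/12)*sqrt(21)) = -378/15625 - (618398/765625)*sqrt(21), so the residue is -378/15625 - (618398/765625)*sqrt(21).
The factor α**2 - α/2 - 1/12 splits as (α - a)(α - a') with a = 1/4 + (1/12)*sqrt(21), a' = 1/4 - (1/12)*sqrt(21). At the order-2 pole a set g(α) = (α - a)^2*f(α) = [(-29*α/12 - 2)/(α + 3)] / (α - a')^2.
Order-2 pole: residue = g'(a); g'(1/4 + (1/12)*sqrt(21)) = -378/15625 + (618398/765625)*sqrt(21), so the residue is -378/15625 + (618398/765625)*sqrt(21).
List the singular points by increasing real part (a conjugate pair: the negative imaginary part first).

Radius of convergence at 0: -1/4 + (1/12)*sqrt(21).
At -3: a pole of order 1; residue 756/15625.
At 1/4 - (1/12)*sqrt(21): a pole of order 2; residue -378/15625 - (618398/765625)*sqrt(21).
At 1/4 + (1/12)*sqrt(21): a pole of order 2; residue -378/15625 + (618398/765625)*sqrt(21).


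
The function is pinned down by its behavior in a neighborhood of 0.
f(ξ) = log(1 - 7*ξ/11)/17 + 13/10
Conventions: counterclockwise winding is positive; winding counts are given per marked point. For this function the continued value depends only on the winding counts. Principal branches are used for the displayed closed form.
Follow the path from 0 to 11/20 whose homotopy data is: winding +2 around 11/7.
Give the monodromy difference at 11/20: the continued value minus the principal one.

The rational part is single-valued and drops out of the difference; each branch term changes only by its own monodromy.
(1/17)*log(1 - ξ/(11/7)): each positive loop around 11/7 adds 2*pi*i to the log, so winding +2 contributes (1/17)*(2)*2*pi*i = (4/17)*pi*i.
Summing the contributions at ξ = 11/20 gives (4/17)*pi*i.

Continued minus principal equals (4/17)*pi*i.


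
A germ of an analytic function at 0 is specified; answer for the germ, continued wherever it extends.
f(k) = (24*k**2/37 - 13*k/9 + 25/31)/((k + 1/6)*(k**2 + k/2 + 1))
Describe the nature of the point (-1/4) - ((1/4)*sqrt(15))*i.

The denominator factor k**2 + k/2 + 1 vanishes at (-1/4) - ((1/4)*sqrt(15))*i and appears to the power 1; the numerator there equals (24775/41292) + ((589/1332)*sqrt(15))*i, nonzero, and no other factor vanishes.
Hence a pole whose order is the multiplicity, 1.

The point is a pole of order 1.


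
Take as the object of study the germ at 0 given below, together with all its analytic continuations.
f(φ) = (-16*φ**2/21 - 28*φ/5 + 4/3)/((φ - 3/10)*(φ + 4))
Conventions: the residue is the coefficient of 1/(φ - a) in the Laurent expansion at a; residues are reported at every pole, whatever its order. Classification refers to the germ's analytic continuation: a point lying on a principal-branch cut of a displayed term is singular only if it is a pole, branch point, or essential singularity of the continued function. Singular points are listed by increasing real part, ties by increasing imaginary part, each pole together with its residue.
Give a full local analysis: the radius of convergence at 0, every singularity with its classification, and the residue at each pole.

Radius of convergence at 0: 3/10.
At -4: a pole of order 1; residue -808/301.
At 3/10: a pole of order 1; residue -436/4515.

Denominator factor (φ - 3/10): pole of order 1 at 3/10, modulus 3/10.
Denominator factor (φ + 4): pole of order 1 at -4, modulus 4.
The radius of convergence is the smallest modulus among the singular points: 3/10.
At the order-1 pole -4 set g(φ) = (φ - (-4))*f(φ) = (-16*φ**2/21 - 28*φ/5 + 4/3)/(φ - 3/10).
Simple pole: residue = g(a) at a = -4, which is -808/301.
At the order-1 pole 3/10 set g(φ) = (φ - (3/10))*f(φ) = (-16*φ**2/21 - 28*φ/5 + 4/3)/(φ + 4).
Simple pole: residue = g(a) at a = 3/10, which is -436/4515.
List the singular points by increasing real part (a conjugate pair: the negative imaginary part first).


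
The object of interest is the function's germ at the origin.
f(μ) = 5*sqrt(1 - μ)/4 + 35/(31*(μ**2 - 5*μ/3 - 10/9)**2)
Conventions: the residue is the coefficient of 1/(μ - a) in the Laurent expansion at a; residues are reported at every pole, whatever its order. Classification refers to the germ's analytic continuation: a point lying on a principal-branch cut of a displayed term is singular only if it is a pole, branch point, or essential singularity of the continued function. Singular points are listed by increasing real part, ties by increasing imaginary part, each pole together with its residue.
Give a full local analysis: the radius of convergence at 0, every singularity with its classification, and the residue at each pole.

Denominator factor (μ**2 - 5*μ/3 - 10/9)^2: discriminant 65/9, real irrational roots 5/6 + (1/6)*sqrt(65) and 5/6 - (1/6)*sqrt(65); poles of order 2, moduli 5/6 + (1/6)*sqrt(65) and -5/6 + (1/6)*sqrt(65).
Branch term (5/4)*sqrt(1 - μ/(1)): its argument vanishes at μ = 1, a square-root branch point, modulus 1.
The radius of convergence is the smallest modulus among the singular points: -5/6 + (1/6)*sqrt(65).
The branch term is analytic at 5/6 - (1/6)*sqrt(65) and contributes nothing to the residue; only the rational part matters.
The factor μ**2 - 5*μ/3 - 10/9 splits as (μ - a)(μ - a') with a = 5/6 - (1/6)*sqrt(65), a' = 5/6 + (1/6)*sqrt(65). At the order-2 pole a set g(μ) = (μ - a)^2*(rational part) = [35/31] / (μ - a')^2.
Order-2 pole: residue = g'(a); g'(5/6 - (1/6)*sqrt(65)) = (378/26195)*sqrt(65), so the residue is (378/26195)*sqrt(65).
The branch term is analytic at 5/6 + (1/6)*sqrt(65) and contributes nothing to the residue; only the rational part matters.
The factor μ**2 - 5*μ/3 - 10/9 splits as (μ - a)(μ - a') with a = 5/6 + (1/6)*sqrt(65), a' = 5/6 - (1/6)*sqrt(65). At the order-2 pole a set g(μ) = (μ - a)^2*(rational part) = [35/31] / (μ - a')^2.
Order-2 pole: residue = g'(a); g'(5/6 + (1/6)*sqrt(65)) = -(378/26195)*sqrt(65), so the residue is -(378/26195)*sqrt(65).
List the singular points by increasing real part (a conjugate pair: the negative imaginary part first).

Radius of convergence at 0: -5/6 + (1/6)*sqrt(65).
At 5/6 - (1/6)*sqrt(65): a pole of order 2; residue (378/26195)*sqrt(65).
At 1: an algebraic (square-root) branch point.
At 5/6 + (1/6)*sqrt(65): a pole of order 2; residue -(378/26195)*sqrt(65).


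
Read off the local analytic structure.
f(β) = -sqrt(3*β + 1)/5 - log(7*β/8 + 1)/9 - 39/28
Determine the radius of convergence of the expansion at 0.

The radius of convergence is 1/3.

Branch term (-1/5)*sqrt(1 - β/(-1/3)): its argument vanishes at β = -1/3, a square-root branch point, modulus 1/3.
Branch term (-1/9)*log(1 - β/(-8/7)): its argument vanishes at β = -8/7, a logarithmic branch point, modulus 8/7.
The radius of convergence is the smallest modulus among the singular points: 1/3.


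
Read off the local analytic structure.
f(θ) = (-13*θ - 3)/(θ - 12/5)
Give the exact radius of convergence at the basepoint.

Denominator factor (θ - 12/5): pole of order 1 at 12/5, modulus 12/5.
The radius of convergence is the smallest modulus among the singular points: 12/5.

The radius of convergence is 12/5.


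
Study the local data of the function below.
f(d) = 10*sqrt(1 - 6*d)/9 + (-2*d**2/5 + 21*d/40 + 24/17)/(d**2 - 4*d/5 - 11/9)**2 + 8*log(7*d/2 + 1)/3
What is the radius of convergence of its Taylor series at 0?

The radius of convergence is 1/6.

Denominator factor (d**2 - 4*d/5 - 11/9)^2: discriminant 1244/225, real irrational roots 2/5 + (1/15)*sqrt(311) and 2/5 - (1/15)*sqrt(311); poles of order 2, moduli 2/5 + (1/15)*sqrt(311) and -2/5 + (1/15)*sqrt(311).
Branch term (10/9)*sqrt(1 - d/(1/6)): its argument vanishes at d = 1/6, a square-root branch point, modulus 1/6.
Branch term (8/3)*log(1 - d/(-2/7)): its argument vanishes at d = -2/7, a logarithmic branch point, modulus 2/7.
The radius of convergence is the smallest modulus among the singular points: 1/6.


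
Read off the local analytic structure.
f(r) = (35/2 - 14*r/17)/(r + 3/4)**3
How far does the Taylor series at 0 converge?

Denominator factor (r + 3/4)^3: pole of order 3 at -3/4, modulus 3/4.
The radius of convergence is the smallest modulus among the singular points: 3/4.

The radius of convergence is 3/4.


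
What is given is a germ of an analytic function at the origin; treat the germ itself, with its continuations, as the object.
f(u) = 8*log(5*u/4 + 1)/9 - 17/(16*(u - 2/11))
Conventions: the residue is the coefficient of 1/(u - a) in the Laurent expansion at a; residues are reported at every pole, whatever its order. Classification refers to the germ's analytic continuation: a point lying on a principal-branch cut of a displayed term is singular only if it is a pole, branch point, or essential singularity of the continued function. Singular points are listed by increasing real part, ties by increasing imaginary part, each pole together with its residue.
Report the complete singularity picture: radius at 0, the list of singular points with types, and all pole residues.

Denominator factor (u - 2/11): pole of order 1 at 2/11, modulus 2/11.
Branch term (8/9)*log(1 - u/(-4/5)): its argument vanishes at u = -4/5, a logarithmic branch point, modulus 4/5.
The radius of convergence is the smallest modulus among the singular points: 2/11.
The branch term is analytic at 2/11 and contributes nothing to the residue; only the rational part matters.
At the order-1 pole 2/11 set g(u) = (u - (2/11))*(rational part) = -17/16.
Simple pole: residue = g(a) at a = 2/11, which is -17/16.
List the singular points by increasing real part (a conjugate pair: the negative imaginary part first).

Radius of convergence at 0: 2/11.
At -4/5: a logarithmic branch point.
At 2/11: a pole of order 1; residue -17/16.


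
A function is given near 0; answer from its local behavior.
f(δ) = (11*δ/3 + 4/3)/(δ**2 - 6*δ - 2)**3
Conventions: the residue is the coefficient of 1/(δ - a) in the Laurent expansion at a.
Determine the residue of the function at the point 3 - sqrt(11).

The residue is -(37/21296)*sqrt(11).

The factor δ**2 - 6*δ - 2 splits as (δ - a)(δ - a') with a = 3 - sqrt(11), a' = 3 + sqrt(11). At the order-3 pole a set g(δ) = (δ - a)^3*f(δ) = [11*δ/3 + 4/3] / (δ - a')^3.
Order-3 pole: residue = g''(a)/2; g''(3 - sqrt(11)) = -(37/10648)*sqrt(11), so the residue is -(37/21296)*sqrt(11).


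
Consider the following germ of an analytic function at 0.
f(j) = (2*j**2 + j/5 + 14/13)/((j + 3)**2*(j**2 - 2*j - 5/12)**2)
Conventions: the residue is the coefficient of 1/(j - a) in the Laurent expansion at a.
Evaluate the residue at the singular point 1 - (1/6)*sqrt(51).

The factor j**2 - 2*j - 5/12 splits as (j - a)(j - a') with a = 1 - (1/6)*sqrt(51), a' = 1 + (1/6)*sqrt(51). At the order-2 pole a set g(j) = (j - a)^2*f(j) = [(2*j**2 + j/5 + 14/13)/(j + 3)**2] / (j - a')^2.
Order-2 pole: residue = g'(a); g'(1 - (1/6)*sqrt(51)) = -6938424/348359375 + (148968636/100675859375)*sqrt(51), so the residue is -6938424/348359375 + (148968636/100675859375)*sqrt(51).

The residue is -6938424/348359375 + (148968636/100675859375)*sqrt(51).


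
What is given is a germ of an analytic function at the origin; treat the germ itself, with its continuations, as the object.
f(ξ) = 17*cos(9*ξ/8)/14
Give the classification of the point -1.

The point is a regular point.

There is no denominator, hence no pole anywhere.
The factor cos(9*ξ/8) is entire.
So the germ continues analytically to -1.


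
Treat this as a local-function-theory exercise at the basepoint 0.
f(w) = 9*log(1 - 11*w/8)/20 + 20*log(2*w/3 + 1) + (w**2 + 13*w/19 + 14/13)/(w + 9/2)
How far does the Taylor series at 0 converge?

The radius of convergence is 8/11.

Denominator factor (w + 9/2): pole of order 1 at -9/2, modulus 9/2.
Branch term (20)*log(1 - w/(-3/2)): its argument vanishes at w = -3/2, a logarithmic branch point, modulus 3/2.
Branch term (9/20)*log(1 - w/(8/11)): its argument vanishes at w = 8/11, a logarithmic branch point, modulus 8/11.
The radius of convergence is the smallest modulus among the singular points: 8/11.


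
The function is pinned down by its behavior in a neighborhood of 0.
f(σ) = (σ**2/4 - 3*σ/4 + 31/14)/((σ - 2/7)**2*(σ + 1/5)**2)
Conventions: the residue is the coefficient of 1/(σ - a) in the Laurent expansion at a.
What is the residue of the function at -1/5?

At the order-2 pole -1/5 set g(σ) = (σ - (-1/5))^2*f(σ) = (σ**2/4 - 3*σ/4 + 31/14)/(σ - 2/7)**2.
Order-2 pole: residue = g'(a); g'(-1/5) = 743575/19652, so the residue is 743575/19652.

The residue is 743575/19652.


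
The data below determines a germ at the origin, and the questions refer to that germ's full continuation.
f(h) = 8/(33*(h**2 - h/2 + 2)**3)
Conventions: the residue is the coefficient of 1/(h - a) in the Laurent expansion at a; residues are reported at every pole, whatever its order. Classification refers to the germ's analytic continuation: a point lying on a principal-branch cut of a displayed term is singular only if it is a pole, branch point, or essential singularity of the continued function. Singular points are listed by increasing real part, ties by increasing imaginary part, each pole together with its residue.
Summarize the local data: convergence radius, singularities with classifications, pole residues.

Denominator factor (h**2 - h/2 + 2)^3: discriminant -31/4, complex-conjugate roots (1/4) + ((1/4)*sqrt(31))*i and (1/4) - ((1/4)*sqrt(31))*i; poles of order 3, moduli sqrt(2) and sqrt(2).
The radius of convergence is the smallest modulus among the singular points: sqrt(2).
The factor h**2 - h/2 + 2 splits as (h - a)(h - a') with a = (1/4) - ((1/4)*sqrt(31))*i, a' = (1/4) + ((1/4)*sqrt(31))*i. At the order-3 pole a set g(h) = (h - a)^3*f(h) = [8/33] / (h - a')^3.
Order-3 pole: residue = g''(a)/2; g''((1/4) - ((1/4)*sqrt(31))*i) = ((1024/327701)*sqrt(31))*i, so the residue is ((512/327701)*sqrt(31))*i.
The factor h**2 - h/2 + 2 splits as (h - a)(h - a') with a = (1/4) + ((1/4)*sqrt(31))*i, a' = (1/4) - ((1/4)*sqrt(31))*i. At the order-3 pole a set g(h) = (h - a)^3*f(h) = [8/33] / (h - a')^3.
Order-3 pole: residue = g''(a)/2; g''((1/4) + ((1/4)*sqrt(31))*i) = -((1024/327701)*sqrt(31))*i, so the residue is -((512/327701)*sqrt(31))*i.
List the singular points by increasing real part (a conjugate pair: the negative imaginary part first).

Radius of convergence at 0: sqrt(2).
At (1/4) - ((1/4)*sqrt(31))*i: a pole of order 3; residue ((512/327701)*sqrt(31))*i.
At (1/4) + ((1/4)*sqrt(31))*i: a pole of order 3; residue -((512/327701)*sqrt(31))*i.


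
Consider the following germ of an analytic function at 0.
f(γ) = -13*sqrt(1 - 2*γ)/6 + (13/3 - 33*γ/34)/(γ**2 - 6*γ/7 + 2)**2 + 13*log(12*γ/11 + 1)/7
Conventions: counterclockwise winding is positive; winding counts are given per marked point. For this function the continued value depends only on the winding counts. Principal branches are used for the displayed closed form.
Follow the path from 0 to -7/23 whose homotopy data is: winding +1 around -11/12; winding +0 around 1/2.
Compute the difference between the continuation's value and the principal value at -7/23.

Continued minus principal equals (26/7)*pi*i.

The rational part is single-valued and drops out of the difference; each branch term changes only by its own monodromy.
(-13/6)*sqrt(1 - γ/(1/2)): winding +0 is even, the square root returns to the same sheet, contribution 0.
(13/7)*log(1 - γ/(-11/12)): each positive loop around -11/12 adds 2*pi*i to the log, so winding +1 contributes (13/7)*(1)*2*pi*i = (26/7)*pi*i.
Summing the contributions at γ = -7/23 gives (26/7)*pi*i.


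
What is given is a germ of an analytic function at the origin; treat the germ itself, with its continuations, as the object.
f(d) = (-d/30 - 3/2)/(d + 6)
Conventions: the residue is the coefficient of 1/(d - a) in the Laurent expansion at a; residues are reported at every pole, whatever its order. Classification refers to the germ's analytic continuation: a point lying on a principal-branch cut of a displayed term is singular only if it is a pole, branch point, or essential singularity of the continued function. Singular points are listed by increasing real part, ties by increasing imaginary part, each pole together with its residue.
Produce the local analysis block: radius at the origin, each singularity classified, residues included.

Radius of convergence at 0: 6.
At -6: a pole of order 1; residue -13/10.

Denominator factor (d + 6): pole of order 1 at -6, modulus 6.
The radius of convergence is the smallest modulus among the singular points: 6.
At the order-1 pole -6 set g(d) = (d - (-6))*f(d) = -d/30 - 3/2.
Simple pole: residue = g(a) at a = -6, which is -13/10.


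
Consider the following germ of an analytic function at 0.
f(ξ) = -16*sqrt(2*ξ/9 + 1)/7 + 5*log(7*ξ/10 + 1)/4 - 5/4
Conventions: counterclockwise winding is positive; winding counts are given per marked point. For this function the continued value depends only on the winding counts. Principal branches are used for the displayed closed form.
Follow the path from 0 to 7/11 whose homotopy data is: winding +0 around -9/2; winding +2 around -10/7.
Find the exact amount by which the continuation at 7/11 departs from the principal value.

The rational part is single-valued and drops out of the difference; each branch term changes only by its own monodromy.
(-16/7)*sqrt(1 - ξ/(-9/2)): winding +0 is even, the square root returns to the same sheet, contribution 0.
(5/4)*log(1 - ξ/(-10/7)): each positive loop around -10/7 adds 2*pi*i to the log, so winding +2 contributes (5/4)*(2)*2*pi*i = (5)*pi*i.
Summing the contributions at ξ = 7/11 gives (5)*pi*i.

Continued minus principal equals (5)*pi*i.
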